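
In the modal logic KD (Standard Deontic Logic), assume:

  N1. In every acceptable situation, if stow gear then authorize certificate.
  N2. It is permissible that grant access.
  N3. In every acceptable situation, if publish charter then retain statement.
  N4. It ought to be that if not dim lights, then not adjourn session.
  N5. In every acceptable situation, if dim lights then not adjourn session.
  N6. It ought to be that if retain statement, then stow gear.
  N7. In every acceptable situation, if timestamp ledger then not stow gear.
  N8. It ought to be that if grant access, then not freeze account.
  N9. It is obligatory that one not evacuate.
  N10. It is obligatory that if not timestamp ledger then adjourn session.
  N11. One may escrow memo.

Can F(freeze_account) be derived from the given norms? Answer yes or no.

No

Premise 8 is O(grant_access → ¬freeze_account), but O(grant_access) is not derivable from the premises (the permission P(grant_access) asserts only ¬O(¬grant_access), not O(grant_access)), so it does not yield O(¬freeze_account).
No other premise forces O(¬freeze_account). An ideal world satisfying every premise can still have freeze_account true, so F(freeze_account) is not derivable.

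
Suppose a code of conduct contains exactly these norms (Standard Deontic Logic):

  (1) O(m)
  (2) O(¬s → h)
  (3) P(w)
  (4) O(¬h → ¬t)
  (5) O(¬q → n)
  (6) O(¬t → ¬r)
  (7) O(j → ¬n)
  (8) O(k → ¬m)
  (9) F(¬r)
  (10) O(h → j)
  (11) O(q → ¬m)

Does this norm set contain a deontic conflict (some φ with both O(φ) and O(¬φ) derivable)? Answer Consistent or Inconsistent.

Inconsistent

F(¬r) at premise 9 means O(r).
The contrapositive of premise 6 (O(¬t → ¬r)) is O(r → t), and O(r) is already established, so O(t).
Premise 4, O(¬h → ¬t), contraposes to O(t → h); with O(t) we get O(h).
Applying K to premise 10 (O(h → j)) and O(h) yields O(j).
With premise 7, O(j → ¬n), the K-axiom yields O(¬n).
Premise 5 is O(¬q → n); contrapositively O(¬n → q). Since O(¬n) holds, K gives O(q).
From O(q) and premise 11, O(q → ¬m), we obtain O(¬m).
However, premise 1 gives O(m).
We now have both O(¬m) and O(m) — m is simultaneously obligatory and forbidden, violating the D-axiom.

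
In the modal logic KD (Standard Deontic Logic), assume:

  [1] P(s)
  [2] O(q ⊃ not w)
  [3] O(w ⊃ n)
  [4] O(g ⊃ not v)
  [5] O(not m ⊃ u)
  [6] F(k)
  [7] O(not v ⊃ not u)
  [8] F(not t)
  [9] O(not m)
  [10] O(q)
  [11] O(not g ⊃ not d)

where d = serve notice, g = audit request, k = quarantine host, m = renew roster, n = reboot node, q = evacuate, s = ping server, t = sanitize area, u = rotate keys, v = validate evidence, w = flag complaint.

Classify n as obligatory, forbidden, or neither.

Neither

Premise 3 is O(w ⊃ n), but O(w) is not derivable from the premises, so it does not yield O(n).
No premise or chain of K-axiom applications forces O(n), and none forces O(not n). So n is neither obligatory nor forbidden under these norms.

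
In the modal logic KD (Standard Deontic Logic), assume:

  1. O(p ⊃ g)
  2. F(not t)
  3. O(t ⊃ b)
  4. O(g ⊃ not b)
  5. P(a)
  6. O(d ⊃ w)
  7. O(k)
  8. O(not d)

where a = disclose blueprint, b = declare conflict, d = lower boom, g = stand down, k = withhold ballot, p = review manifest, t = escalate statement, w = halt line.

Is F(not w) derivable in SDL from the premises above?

Premise 6 is O(d ⊃ w), but O(d) is not derivable from the premises, so it does not yield O(w).
No other premise forces O(w). An ideal world satisfying every premise can still have not w true, so F(not w) is not derivable.

No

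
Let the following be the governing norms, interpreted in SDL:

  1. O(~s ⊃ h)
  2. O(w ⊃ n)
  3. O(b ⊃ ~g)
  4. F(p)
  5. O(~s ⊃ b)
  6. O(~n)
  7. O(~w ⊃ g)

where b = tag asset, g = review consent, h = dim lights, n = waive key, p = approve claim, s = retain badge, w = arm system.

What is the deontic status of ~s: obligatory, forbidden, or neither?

Forbidden

Premise 6 states O(~n) outright.
Premise 2 is O(w ⊃ n); contrapositively O(~n ⊃ ~w). Since O(~n) holds, K gives O(~w).
With premise 7, O(~w ⊃ g), the K-axiom yields O(g).
Premise 3, O(b ⊃ ~g), contraposes to O(g ⊃ ~b); with O(g) we get O(~b).
Premise 5, O(~s ⊃ b), contraposes to O(~b ⊃ s); with O(~b) we get O(s).
Premises 1, 4 do not contribute to this derivation.
Thus O(s), which is F(~s): ~s is forbidden.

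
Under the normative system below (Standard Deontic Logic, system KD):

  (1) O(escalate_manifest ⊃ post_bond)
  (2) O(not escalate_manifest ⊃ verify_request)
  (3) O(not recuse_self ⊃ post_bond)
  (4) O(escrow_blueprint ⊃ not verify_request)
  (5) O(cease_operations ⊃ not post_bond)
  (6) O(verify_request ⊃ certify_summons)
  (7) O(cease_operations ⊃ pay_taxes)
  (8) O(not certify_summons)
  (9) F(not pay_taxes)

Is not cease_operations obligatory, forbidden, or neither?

Premise 8 gives O(not certify_summons).
The contrapositive of premise 6 (O(verify_request ⊃ certify_summons)) is O(not certify_summons ⊃ not verify_request), and O(not certify_summons) is already established, so O(not verify_request).
The contrapositive of premise 2 (O(not escalate_manifest ⊃ verify_request)) is O(not verify_request ⊃ escalate_manifest), and O(not verify_request) is already established, so O(escalate_manifest).
Premise 1 is O(escalate_manifest ⊃ post_bond); since O(escalate_manifest), deontic closure gives O(post_bond).
The contrapositive of premise 5 (O(cease_operations ⊃ not post_bond)) is O(post_bond ⊃ not cease_operations), and O(post_bond) is already established, so O(not cease_operations).
Premises 3, 4, 7, 9 do not contribute to this derivation.
Hence not cease_operations is obligatory.

Obligatory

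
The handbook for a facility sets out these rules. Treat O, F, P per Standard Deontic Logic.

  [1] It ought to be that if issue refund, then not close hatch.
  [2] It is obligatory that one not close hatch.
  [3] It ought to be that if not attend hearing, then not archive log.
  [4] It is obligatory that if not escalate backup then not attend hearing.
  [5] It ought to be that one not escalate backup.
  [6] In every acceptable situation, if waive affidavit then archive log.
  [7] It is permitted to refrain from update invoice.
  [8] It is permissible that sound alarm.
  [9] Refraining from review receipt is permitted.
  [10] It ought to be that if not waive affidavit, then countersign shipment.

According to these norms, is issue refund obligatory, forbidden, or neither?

Premise 1 is O(issue_refund → ¬close_hatch); even if O(¬close_hatch) held, inferring O(issue_refund) would be affirming the consequent — invalid.
No premise or chain of K-axiom applications forces O(issue_refund), and none forces O(¬issue_refund). So issue_refund is neither obligatory nor forbidden under these norms.

Neither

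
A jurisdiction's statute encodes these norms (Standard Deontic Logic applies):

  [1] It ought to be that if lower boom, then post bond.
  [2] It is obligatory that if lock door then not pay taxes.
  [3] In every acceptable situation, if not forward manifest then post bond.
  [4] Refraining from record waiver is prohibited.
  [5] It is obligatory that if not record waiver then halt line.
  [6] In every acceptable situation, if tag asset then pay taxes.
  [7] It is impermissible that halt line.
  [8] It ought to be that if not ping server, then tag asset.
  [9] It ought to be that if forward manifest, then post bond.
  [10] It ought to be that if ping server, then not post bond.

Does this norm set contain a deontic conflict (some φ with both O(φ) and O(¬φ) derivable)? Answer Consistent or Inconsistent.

Premise 5 is O(¬record_waiver → halt_line), but O(¬record_waiver) is not derivable from the premises, so it does not yield O(halt_line).
So O(halt_line) is not derivable, and the apparent clash with O(¬halt_line) does not arise.
A world satisfying every obligation exists (e.g. forward_manifest=false, halt_line=false, lock_door=false, lower_boom=false, pay_taxes=true, ping_server=false, post_bond=true, record_waiver=true, tag_asset=true); no atom is both obligatory and forbidden, so the set is consistent.

Consistent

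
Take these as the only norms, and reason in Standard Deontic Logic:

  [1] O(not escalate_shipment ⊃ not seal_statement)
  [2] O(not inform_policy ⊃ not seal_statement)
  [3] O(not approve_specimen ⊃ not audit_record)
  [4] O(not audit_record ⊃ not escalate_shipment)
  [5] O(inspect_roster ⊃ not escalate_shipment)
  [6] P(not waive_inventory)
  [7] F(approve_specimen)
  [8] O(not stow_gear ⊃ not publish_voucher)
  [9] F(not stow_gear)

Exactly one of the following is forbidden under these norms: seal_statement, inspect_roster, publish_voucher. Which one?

seal_statement

Premise 7, F(approve_specimen), is equivalent to O(not approve_specimen).
From O(not approve_specimen) and premise 3, O(not approve_specimen ⊃ not audit_record), we obtain O(not audit_record).
Applying K to premise 4 (O(not audit_record ⊃ not escalate_shipment)) and O(not audit_record) yields O(not escalate_shipment).
With premise 1, O(not escalate_shipment ⊃ not seal_statement), the K-axiom yields O(not seal_statement).
So O(not seal_statement) holds, i.e. seal_statement is forbidden. None of the other listed options is forbidden under the premises.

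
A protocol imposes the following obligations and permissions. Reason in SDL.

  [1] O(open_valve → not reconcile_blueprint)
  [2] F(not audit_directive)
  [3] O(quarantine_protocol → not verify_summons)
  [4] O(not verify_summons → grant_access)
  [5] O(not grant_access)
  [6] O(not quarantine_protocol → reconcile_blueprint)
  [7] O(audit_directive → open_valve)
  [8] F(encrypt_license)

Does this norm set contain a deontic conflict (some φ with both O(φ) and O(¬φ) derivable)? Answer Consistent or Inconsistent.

F(not audit_directive) at premise 2 means O(audit_directive).
From O(audit_directive) and premise 7, O(audit_directive → open_valve), we obtain O(open_valve).
Applying K to premise 1 (O(open_valve → not reconcile_blueprint)) and O(open_valve) yields O(not reconcile_blueprint).
Premise 6, O(not quarantine_protocol → reconcile_blueprint), contraposes to O(not reconcile_blueprint → quarantine_protocol); with O(not reconcile_blueprint) we get O(quarantine_protocol).
Premise 3 is O(quarantine_protocol → not verify_summons); since O(quarantine_protocol), deontic closure gives O(not verify_summons).
With premise 4, O(not verify_summons → grant_access), the K-axiom yields O(grant_access).
However, premise 5 gives O(not grant_access).
We now have both O(grant_access) and O(not grant_access) — grant_access is simultaneously obligatory and forbidden, violating the D-axiom.

Inconsistent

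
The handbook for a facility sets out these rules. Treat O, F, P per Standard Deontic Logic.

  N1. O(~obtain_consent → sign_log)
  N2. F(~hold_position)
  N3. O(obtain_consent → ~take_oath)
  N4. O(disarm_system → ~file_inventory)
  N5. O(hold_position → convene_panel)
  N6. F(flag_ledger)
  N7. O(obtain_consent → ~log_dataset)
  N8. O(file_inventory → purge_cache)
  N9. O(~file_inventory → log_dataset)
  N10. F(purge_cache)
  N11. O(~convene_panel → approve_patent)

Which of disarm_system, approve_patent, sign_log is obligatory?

sign_log

Premise 10, F(purge_cache), is equivalent to O(~purge_cache).
The contrapositive of premise 8 (O(file_inventory → purge_cache)) is O(~purge_cache → ~file_inventory), and O(~purge_cache) is already established, so O(~file_inventory).
With premise 9, O(~file_inventory → log_dataset), the K-axiom yields O(log_dataset).
Premise 7 is O(obtain_consent → ~log_dataset); contrapositively O(log_dataset → ~obtain_consent). Since O(log_dataset) holds, K gives O(~obtain_consent).
Premise 1 is O(~obtain_consent → sign_log); since O(~obtain_consent), deontic closure gives O(sign_log).
So O(sign_log) holds — sign_log is obligatory. None of the other listed options is made obligatory by any chain of premises.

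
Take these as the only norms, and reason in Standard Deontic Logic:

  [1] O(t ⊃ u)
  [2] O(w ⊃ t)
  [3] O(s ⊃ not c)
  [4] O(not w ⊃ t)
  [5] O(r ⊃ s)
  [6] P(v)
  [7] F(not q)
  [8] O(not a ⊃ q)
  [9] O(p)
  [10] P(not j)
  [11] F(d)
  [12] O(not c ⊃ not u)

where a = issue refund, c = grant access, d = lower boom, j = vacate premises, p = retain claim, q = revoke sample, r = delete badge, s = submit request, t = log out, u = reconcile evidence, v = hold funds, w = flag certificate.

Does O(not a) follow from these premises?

Premise 8 is O(not a ⊃ q); even if O(q) held, inferring O(not a) would be affirming the consequent — invalid.
No other premise forces O(not a). An ideal world satisfying every premise can still have not a false, so O(not a) is not derivable.

No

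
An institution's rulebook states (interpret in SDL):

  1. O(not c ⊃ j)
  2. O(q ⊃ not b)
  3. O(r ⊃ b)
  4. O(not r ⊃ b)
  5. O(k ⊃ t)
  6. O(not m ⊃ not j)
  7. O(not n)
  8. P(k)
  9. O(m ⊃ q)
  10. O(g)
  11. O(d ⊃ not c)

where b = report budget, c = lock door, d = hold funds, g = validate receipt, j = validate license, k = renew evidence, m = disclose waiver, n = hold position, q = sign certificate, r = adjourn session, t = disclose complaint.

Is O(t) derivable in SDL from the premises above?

No

Premise 5 is O(k ⊃ t), but O(k) is not derivable from the premises (the permission P(k) asserts only not O(not k), not O(k)), so it does not yield O(t).
No other premise forces O(t). An ideal world satisfying every premise can still have t false, so O(t) is not derivable.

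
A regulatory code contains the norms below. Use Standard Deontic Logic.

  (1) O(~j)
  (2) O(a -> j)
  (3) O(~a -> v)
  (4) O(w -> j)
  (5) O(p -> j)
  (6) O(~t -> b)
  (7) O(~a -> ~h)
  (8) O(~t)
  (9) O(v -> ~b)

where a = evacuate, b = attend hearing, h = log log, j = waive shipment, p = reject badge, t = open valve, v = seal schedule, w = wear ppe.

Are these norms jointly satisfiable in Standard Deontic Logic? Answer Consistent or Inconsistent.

Inconsistent

Premise 8 states O(~t) outright.
From O(~t) and premise 6, O(~t -> b), we obtain O(b).
The contrapositive of premise 9 (O(v -> ~b)) is O(b -> ~v), and O(b) is already established, so O(~v).
Premise 3 is O(~a -> v); contrapositively O(~v -> a). Since O(~v) holds, K gives O(a).
With premise 2, O(a -> j), the K-axiom yields O(j).
However, premise 1 gives O(~j).
We now have both O(j) and O(~j) — j is simultaneously obligatory and forbidden, violating the D-axiom.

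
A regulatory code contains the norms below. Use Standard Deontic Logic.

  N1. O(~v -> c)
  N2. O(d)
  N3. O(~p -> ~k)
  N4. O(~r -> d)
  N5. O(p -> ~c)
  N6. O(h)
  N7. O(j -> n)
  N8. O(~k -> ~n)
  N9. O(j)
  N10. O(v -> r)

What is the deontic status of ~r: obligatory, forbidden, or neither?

Forbidden

Premise 9 states O(j) outright.
From O(j) and premise 7, O(j -> n), we obtain O(n).
Premise 8 is O(~k -> ~n); contrapositively O(n -> k). Since O(n) holds, K gives O(k).
Premise 3 is O(~p -> ~k); contrapositively O(k -> p). Since O(k) holds, K gives O(p).
Premise 5 is O(p -> ~c); since O(p), deontic closure gives O(~c).
The contrapositive of premise 1 (O(~v -> c)) is O(~c -> v), and O(~c) is already established, so O(v).
Applying K to premise 10 (O(v -> r)) and O(v) yields O(r).
Premises 2, 4, 6 do not contribute to this derivation.
Thus O(r), which is F(~r): ~r is forbidden.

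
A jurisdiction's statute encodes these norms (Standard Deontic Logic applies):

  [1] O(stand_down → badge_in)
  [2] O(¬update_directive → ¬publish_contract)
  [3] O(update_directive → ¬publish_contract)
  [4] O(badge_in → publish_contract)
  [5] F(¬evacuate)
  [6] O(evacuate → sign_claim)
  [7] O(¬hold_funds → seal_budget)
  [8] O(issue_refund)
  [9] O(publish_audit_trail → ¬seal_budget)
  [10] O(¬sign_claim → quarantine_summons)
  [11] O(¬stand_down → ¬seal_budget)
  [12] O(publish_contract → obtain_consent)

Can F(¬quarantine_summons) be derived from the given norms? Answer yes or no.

Premise 10 is O(¬sign_claim → quarantine_summons), but O(¬sign_claim) is not derivable from the premises, so it does not yield O(quarantine_summons).
No other premise forces O(quarantine_summons). An ideal world satisfying every premise can still have ¬quarantine_summons true, so F(¬quarantine_summons) is not derivable.

No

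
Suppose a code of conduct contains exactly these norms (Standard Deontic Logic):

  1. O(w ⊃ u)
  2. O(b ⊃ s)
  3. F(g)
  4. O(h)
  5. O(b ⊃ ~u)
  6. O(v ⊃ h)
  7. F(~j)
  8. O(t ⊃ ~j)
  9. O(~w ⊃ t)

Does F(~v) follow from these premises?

Premise 6 is O(v ⊃ h); even if O(h) held, inferring O(v) would be affirming the consequent — invalid.
No other premise forces O(v). An ideal world satisfying every premise can still have ~v true, so F(~v) is not derivable.

No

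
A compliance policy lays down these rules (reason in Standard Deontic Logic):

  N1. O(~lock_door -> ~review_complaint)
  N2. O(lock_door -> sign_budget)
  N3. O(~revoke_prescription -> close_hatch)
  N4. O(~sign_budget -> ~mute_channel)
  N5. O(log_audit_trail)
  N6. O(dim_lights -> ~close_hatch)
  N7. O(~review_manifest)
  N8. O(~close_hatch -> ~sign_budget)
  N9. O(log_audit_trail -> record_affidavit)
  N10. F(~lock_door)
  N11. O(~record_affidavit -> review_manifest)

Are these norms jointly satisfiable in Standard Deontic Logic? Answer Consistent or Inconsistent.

Premise 11 is O(~record_affidavit -> review_manifest), but O(~record_affidavit) is not derivable from the premises, so it does not yield O(review_manifest).
So O(review_manifest) is not derivable, and the apparent clash with O(~review_manifest) does not arise.
A world satisfying every obligation exists (e.g. close_hatch=true, dim_lights=false, lock_door=true, log_audit_trail=true, mute_channel=false, record_affidavit=true, review_complaint=false, review_manifest=false, revoke_prescription=false, sign_budget=true); no atom is both obligatory and forbidden, so the set is consistent.

Consistent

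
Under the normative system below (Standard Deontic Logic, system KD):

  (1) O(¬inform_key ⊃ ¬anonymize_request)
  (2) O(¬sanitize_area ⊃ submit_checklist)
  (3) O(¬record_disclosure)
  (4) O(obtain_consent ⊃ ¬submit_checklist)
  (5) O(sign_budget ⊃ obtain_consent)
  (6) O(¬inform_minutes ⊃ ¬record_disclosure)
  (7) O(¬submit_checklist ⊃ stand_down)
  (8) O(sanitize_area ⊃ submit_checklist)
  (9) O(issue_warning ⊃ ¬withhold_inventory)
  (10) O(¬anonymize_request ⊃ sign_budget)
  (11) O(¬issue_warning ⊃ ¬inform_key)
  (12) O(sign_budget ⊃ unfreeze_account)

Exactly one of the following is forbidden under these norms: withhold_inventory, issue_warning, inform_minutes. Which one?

By case analysis on sanitize_area: premise 8 gives O(sanitize_area ⊃ submit_checklist) and premise 2 gives O(¬sanitize_area ⊃ submit_checklist), so O(submit_checklist) either way.
Premise 4 is O(obtain_consent ⊃ ¬submit_checklist); contrapositively O(submit_checklist ⊃ ¬obtain_consent). Since O(submit_checklist) holds, K gives O(¬obtain_consent).
The contrapositive of premise 5 (O(sign_budget ⊃ obtain_consent)) is O(¬obtain_consent ⊃ ¬sign_budget), and O(¬obtain_consent) is already established, so O(¬sign_budget).
Premise 10 is O(¬anonymize_request ⊃ sign_budget); contrapositively O(¬sign_budget ⊃ anonymize_request). Since O(¬sign_budget) holds, K gives O(anonymize_request).
Premise 1, O(¬inform_key ⊃ ¬anonymize_request), contraposes to O(anonymize_request ⊃ inform_key); with O(anonymize_request) we get O(inform_key).
Premise 11, O(¬issue_warning ⊃ ¬inform_key), contraposes to O(inform_key ⊃ issue_warning); with O(inform_key) we get O(issue_warning).
From O(issue_warning) and premise 9, O(issue_warning ⊃ ¬withhold_inventory), we obtain O(¬withhold_inventory).
So O(¬withhold_inventory) holds, i.e. withhold_inventory is forbidden. None of the other listed options is forbidden under the premises.

withhold_inventory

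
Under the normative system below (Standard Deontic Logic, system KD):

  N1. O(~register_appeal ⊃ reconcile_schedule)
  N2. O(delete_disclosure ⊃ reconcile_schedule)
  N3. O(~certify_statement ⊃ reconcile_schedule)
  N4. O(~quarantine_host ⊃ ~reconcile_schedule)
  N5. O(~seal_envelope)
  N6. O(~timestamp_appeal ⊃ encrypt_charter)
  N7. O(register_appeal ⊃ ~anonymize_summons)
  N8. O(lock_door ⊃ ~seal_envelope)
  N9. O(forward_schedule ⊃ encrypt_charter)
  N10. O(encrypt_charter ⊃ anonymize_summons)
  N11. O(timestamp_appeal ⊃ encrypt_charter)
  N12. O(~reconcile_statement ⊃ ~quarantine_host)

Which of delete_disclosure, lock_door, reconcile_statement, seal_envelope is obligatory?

reconcile_statement

By case analysis on timestamp_appeal: premise 11 gives O(timestamp_appeal ⊃ encrypt_charter) and premise 6 gives O(~timestamp_appeal ⊃ encrypt_charter), so O(encrypt_charter) either way.
Applying K to premise 10 (O(encrypt_charter ⊃ anonymize_summons)) and O(encrypt_charter) yields O(anonymize_summons).
Premise 7, O(register_appeal ⊃ ~anonymize_summons), contraposes to O(anonymize_summons ⊃ ~register_appeal); with O(anonymize_summons) we get O(~register_appeal).
Premise 1 is O(~register_appeal ⊃ reconcile_schedule); since O(~register_appeal), deontic closure gives O(reconcile_schedule).
Premise 4, O(~quarantine_host ⊃ ~reconcile_schedule), contraposes to O(reconcile_schedule ⊃ quarantine_host); with O(reconcile_schedule) we get O(quarantine_host).
Premise 12, O(~reconcile_statement ⊃ ~quarantine_host), contraposes to O(quarantine_host ⊃ reconcile_statement); with O(quarantine_host) we get O(reconcile_statement).
So O(reconcile_statement) holds — reconcile_statement is obligatory. None of the other listed options is made obligatory by any chain of premises.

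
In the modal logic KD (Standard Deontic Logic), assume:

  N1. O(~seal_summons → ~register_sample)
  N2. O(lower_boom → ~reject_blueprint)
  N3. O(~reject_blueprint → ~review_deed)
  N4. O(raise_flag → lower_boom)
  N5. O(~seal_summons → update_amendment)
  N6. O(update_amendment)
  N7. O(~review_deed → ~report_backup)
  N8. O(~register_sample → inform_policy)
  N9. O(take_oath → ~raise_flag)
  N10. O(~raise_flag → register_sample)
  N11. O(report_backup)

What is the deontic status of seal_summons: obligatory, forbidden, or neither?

From premise 11 we have O(report_backup).
Premise 7, O(~review_deed → ~report_backup), contraposes to O(report_backup → review_deed); with O(report_backup) we get O(review_deed).
Premise 3 is O(~reject_blueprint → ~review_deed); contrapositively O(review_deed → reject_blueprint). Since O(review_deed) holds, K gives O(reject_blueprint).
Premise 2, O(lower_boom → ~reject_blueprint), contraposes to O(reject_blueprint → ~lower_boom); with O(reject_blueprint) we get O(~lower_boom).
Premise 4, O(raise_flag → lower_boom), contraposes to O(~lower_boom → ~raise_flag); with O(~lower_boom) we get O(~raise_flag).
Premise 10 is O(~raise_flag → register_sample); since O(~raise_flag), deontic closure gives O(register_sample).
The contrapositive of premise 1 (O(~seal_summons → ~register_sample)) is O(register_sample → seal_summons), and O(register_sample) is already established, so O(seal_summons).
Premises 5, 6, 8, 9 do not contribute to this derivation.
Hence seal_summons is obligatory.

Obligatory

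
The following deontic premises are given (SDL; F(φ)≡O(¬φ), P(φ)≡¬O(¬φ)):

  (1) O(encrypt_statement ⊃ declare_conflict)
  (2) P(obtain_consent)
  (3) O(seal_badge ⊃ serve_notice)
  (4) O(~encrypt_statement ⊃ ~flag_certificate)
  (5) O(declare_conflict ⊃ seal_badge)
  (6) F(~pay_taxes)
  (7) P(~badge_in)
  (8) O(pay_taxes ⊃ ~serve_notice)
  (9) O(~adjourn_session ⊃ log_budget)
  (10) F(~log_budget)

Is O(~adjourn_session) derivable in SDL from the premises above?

No

Premise 9 is O(~adjourn_session ⊃ log_budget); even if O(log_budget) held, inferring O(~adjourn_session) would be affirming the consequent — invalid.
No other premise forces O(~adjourn_session). An ideal world satisfying every premise can still have ~adjourn_session false, so O(~adjourn_session) is not derivable.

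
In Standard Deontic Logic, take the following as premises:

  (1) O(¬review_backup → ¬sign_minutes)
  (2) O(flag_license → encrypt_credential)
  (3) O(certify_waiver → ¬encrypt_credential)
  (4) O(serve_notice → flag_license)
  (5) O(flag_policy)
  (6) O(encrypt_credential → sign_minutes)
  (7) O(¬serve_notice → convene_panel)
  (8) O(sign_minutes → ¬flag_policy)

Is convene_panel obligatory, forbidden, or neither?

Premise 5 gives O(flag_policy).
Premise 8 is O(sign_minutes → ¬flag_policy); contrapositively O(flag_policy → ¬sign_minutes). Since O(flag_policy) holds, K gives O(¬sign_minutes).
Premise 6, O(encrypt_credential → sign_minutes), contraposes to O(¬sign_minutes → ¬encrypt_credential); with O(¬sign_minutes) we get O(¬encrypt_credential).
Premise 2 is O(flag_license → encrypt_credential); contrapositively O(¬encrypt_credential → ¬flag_license). Since O(¬encrypt_credential) holds, K gives O(¬flag_license).
Premise 4 is O(serve_notice → flag_license); contrapositively O(¬flag_license → ¬serve_notice). Since O(¬flag_license) holds, K gives O(¬serve_notice).
Applying K to premise 7 (O(¬serve_notice → convene_panel)) and O(¬serve_notice) yields O(convene_panel).
Premises 1, 3 do not contribute to this derivation.
Hence convene_panel is obligatory.

Obligatory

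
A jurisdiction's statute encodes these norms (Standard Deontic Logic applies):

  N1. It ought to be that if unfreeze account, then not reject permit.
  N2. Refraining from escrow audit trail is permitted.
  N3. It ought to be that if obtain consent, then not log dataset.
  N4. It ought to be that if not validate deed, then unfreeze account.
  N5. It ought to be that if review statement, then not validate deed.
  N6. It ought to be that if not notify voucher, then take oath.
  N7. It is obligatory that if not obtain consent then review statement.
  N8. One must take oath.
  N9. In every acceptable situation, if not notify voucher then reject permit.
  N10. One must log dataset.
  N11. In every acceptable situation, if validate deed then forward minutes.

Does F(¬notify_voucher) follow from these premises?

Yes

Premise 10 gives O(log_dataset).
Premise 3, O(obtain_consent → ¬log_dataset), contraposes to O(log_dataset → ¬obtain_consent); with O(log_dataset) we get O(¬obtain_consent).
Applying K to premise 7 (O(¬obtain_consent → review_statement)) and O(¬obtain_consent) yields O(review_statement).
Premise 5 is O(review_statement → ¬validate_deed); since O(review_statement), deontic closure gives O(¬validate_deed).
With premise 4, O(¬validate_deed → unfreeze_account), the K-axiom yields O(unfreeze_account).
With premise 1, O(unfreeze_account → ¬reject_permit), the K-axiom yields O(¬reject_permit).
The contrapositive of premise 9 (O(¬notify_voucher → reject_permit)) is O(¬reject_permit → notify_voucher), and O(¬reject_permit) is already established, so O(notify_voucher).
Premises 2, 6, 8, 11 do not contribute to this derivation.
So O(notify_voucher) holds, i.e. F(¬notify_voucher). The claim follows.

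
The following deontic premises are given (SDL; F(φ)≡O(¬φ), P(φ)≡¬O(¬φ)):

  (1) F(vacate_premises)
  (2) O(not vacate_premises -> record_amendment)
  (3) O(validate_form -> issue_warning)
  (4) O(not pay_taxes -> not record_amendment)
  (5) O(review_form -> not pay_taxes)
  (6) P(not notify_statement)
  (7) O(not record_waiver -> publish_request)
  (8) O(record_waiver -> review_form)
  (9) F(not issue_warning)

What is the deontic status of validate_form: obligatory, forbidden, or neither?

Premise 3 is O(validate_form -> issue_warning); even if O(issue_warning) held, inferring O(validate_form) would be affirming the consequent — invalid.
No premise or chain of K-axiom applications forces O(validate_form), and none forces O(not validate_form). So validate_form is neither obligatory nor forbidden under these norms.

Neither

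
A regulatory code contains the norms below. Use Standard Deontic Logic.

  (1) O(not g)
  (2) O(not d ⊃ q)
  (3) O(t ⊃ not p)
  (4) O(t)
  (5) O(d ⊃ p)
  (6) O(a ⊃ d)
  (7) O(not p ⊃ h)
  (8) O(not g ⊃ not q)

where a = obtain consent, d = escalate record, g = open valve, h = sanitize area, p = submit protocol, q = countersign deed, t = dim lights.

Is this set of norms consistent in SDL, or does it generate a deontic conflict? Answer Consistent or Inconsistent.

Premise 1 gives O(not g).
Applying K to premise 8 (O(not g ⊃ not q)) and O(not g) yields O(not q).
Premise 2 is O(not d ⊃ q); contrapositively O(not q ⊃ d). Since O(not q) holds, K gives O(d).
With premise 5, O(d ⊃ p), the K-axiom yields O(p).
Premise 3 is O(t ⊃ not p); contrapositively O(p ⊃ not t). Since O(p) holds, K gives O(not t).
Yet premise 4 states O(t).
We now have both O(not t) and O(t) — t is simultaneously obligatory and forbidden, violating the D-axiom.

Inconsistent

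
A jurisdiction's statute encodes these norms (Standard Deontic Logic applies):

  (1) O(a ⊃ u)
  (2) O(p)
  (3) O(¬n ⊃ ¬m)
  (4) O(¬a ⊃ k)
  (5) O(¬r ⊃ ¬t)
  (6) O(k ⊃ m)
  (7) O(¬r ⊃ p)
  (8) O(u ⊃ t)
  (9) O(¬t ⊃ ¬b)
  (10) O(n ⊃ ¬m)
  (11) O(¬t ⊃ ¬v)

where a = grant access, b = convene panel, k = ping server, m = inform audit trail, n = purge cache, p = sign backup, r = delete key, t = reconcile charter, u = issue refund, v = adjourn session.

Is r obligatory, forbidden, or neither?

Obligatory

Premises 3 and 10 are O(¬n ⊃ ¬m) and O(n ⊃ ¬m); every ideal world satisfies ¬n or n, so in either case ¬m holds — hence O(¬m).
Premise 6 is O(k ⊃ m); contrapositively O(¬m ⊃ ¬k). Since O(¬m) holds, K gives O(¬k).
Premise 4 is O(¬a ⊃ k); contrapositively O(¬k ⊃ a). Since O(¬k) holds, K gives O(a).
With premise 1, O(a ⊃ u), the K-axiom yields O(u).
Applying K to premise 8 (O(u ⊃ t)) and O(u) yields O(t).
Premise 5, O(¬r ⊃ ¬t), contraposes to O(t ⊃ r); with O(t) we get O(r).
Premises 2, 7, 9, 11 do not contribute to this derivation.
Hence r is obligatory.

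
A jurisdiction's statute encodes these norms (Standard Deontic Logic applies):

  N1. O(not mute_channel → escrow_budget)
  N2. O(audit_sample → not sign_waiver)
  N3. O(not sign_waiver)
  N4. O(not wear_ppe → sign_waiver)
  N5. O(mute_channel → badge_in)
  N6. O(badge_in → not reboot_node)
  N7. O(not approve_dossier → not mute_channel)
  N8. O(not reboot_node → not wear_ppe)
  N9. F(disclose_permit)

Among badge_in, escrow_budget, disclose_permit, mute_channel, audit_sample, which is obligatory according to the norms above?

escrow_budget

From premise 3 we have O(not sign_waiver).
Premise 4 is O(not wear_ppe → sign_waiver); contrapositively O(not sign_waiver → wear_ppe). Since O(not sign_waiver) holds, K gives O(wear_ppe).
Premise 8, O(not reboot_node → not wear_ppe), contraposes to O(wear_ppe → reboot_node); with O(wear_ppe) we get O(reboot_node).
The contrapositive of premise 6 (O(badge_in → not reboot_node)) is O(reboot_node → not badge_in), and O(reboot_node) is already established, so O(not badge_in).
Premise 5 is O(mute_channel → badge_in); contrapositively O(not badge_in → not mute_channel). Since O(not badge_in) holds, K gives O(not mute_channel).
Applying K to premise 1 (O(not mute_channel → escrow_budget)) and O(not mute_channel) yields O(escrow_budget).
So O(escrow_budget) holds — escrow_budget is obligatory. None of the other listed options is made obligatory by any chain of premises.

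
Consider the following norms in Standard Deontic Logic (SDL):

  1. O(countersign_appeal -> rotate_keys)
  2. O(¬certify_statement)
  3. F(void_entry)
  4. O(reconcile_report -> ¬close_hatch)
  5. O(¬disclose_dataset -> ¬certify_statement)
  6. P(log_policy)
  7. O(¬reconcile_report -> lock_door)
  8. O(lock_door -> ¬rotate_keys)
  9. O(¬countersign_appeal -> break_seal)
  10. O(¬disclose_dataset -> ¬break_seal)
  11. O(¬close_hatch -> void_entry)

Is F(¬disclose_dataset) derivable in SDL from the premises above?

Yes

F(void_entry) at premise 3 means O(¬void_entry).
Premise 11 is O(¬close_hatch -> void_entry); contrapositively O(¬void_entry -> close_hatch). Since O(¬void_entry) holds, K gives O(close_hatch).
The contrapositive of premise 4 (O(reconcile_report -> ¬close_hatch)) is O(close_hatch -> ¬reconcile_report), and O(close_hatch) is already established, so O(¬reconcile_report).
From O(¬reconcile_report) and premise 7, O(¬reconcile_report -> lock_door), we obtain O(lock_door).
With premise 8, O(lock_door -> ¬rotate_keys), the K-axiom yields O(¬rotate_keys).
Premise 1 is O(countersign_appeal -> rotate_keys); contrapositively O(¬rotate_keys -> ¬countersign_appeal). Since O(¬rotate_keys) holds, K gives O(¬countersign_appeal).
From O(¬countersign_appeal) and premise 9, O(¬countersign_appeal -> break_seal), we obtain O(break_seal).
The contrapositive of premise 10 (O(¬disclose_dataset -> ¬break_seal)) is O(break_seal -> disclose_dataset), and O(break_seal) is already established, so O(disclose_dataset).
Premises 2, 5, 6 do not contribute to this derivation.
So O(disclose_dataset) holds, i.e. F(¬disclose_dataset). The claim follows.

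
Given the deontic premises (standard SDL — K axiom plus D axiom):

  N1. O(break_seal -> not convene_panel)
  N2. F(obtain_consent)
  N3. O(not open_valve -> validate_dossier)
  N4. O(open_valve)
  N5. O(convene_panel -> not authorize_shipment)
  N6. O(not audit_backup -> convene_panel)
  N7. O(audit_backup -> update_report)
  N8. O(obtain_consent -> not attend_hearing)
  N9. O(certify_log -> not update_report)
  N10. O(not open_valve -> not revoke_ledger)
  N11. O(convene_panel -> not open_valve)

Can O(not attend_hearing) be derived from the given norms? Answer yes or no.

No

Premise 8 is O(obtain_consent -> not attend_hearing), but O(obtain_consent) is not derivable from the premises, so it does not yield O(not attend_hearing).
No other premise forces O(not attend_hearing). An ideal world satisfying every premise can still have not attend_hearing false, so O(not attend_hearing) is not derivable.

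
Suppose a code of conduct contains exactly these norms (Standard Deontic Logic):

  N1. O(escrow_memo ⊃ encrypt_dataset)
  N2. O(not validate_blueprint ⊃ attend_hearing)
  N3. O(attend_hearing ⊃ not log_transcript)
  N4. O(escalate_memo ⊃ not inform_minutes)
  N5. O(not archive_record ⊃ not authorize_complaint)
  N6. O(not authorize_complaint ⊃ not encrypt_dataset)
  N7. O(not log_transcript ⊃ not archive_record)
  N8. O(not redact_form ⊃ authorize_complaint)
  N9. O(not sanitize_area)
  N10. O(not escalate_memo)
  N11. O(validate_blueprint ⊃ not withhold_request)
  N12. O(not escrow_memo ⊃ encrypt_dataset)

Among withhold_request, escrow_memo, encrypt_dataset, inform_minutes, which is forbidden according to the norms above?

Premises 1 and 12 are O(escrow_memo ⊃ encrypt_dataset) and O(not escrow_memo ⊃ encrypt_dataset); every ideal world satisfies escrow_memo or not escrow_memo, so in either case encrypt_dataset holds — hence O(encrypt_dataset).
Premise 6, O(not authorize_complaint ⊃ not encrypt_dataset), contraposes to O(encrypt_dataset ⊃ authorize_complaint); with O(encrypt_dataset) we get O(authorize_complaint).
The contrapositive of premise 5 (O(not archive_record ⊃ not authorize_complaint)) is O(authorize_complaint ⊃ archive_record), and O(authorize_complaint) is already established, so O(archive_record).
The contrapositive of premise 7 (O(not log_transcript ⊃ not archive_record)) is O(archive_record ⊃ log_transcript), and O(archive_record) is already established, so O(log_transcript).
The contrapositive of premise 3 (O(attend_hearing ⊃ not log_transcript)) is O(log_transcript ⊃ not attend_hearing), and O(log_transcript) is already established, so O(not attend_hearing).
Premise 2, O(not validate_blueprint ⊃ attend_hearing), contraposes to O(not attend_hearing ⊃ validate_blueprint); with O(not attend_hearing) we get O(validate_blueprint).
With premise 11, O(validate_blueprint ⊃ not withhold_request), the K-axiom yields O(not withhold_request).
So O(not withhold_request) holds, i.e. withhold_request is forbidden. None of the other listed options is forbidden under the premises.

withhold_request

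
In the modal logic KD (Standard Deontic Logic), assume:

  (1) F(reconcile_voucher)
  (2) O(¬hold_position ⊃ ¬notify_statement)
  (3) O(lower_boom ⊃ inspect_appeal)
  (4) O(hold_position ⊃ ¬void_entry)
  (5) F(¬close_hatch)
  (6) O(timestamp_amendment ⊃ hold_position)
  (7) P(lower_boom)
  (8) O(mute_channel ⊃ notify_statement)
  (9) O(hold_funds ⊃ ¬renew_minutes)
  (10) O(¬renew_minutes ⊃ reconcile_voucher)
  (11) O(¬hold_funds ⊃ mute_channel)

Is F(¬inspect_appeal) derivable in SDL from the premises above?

No

Premise 3 is O(lower_boom ⊃ inspect_appeal), but O(lower_boom) is not derivable from the premises (the permission P(lower_boom) asserts only ¬O(¬lower_boom), not O(lower_boom)), so it does not yield O(inspect_appeal).
No other premise forces O(inspect_appeal). An ideal world satisfying every premise can still have ¬inspect_appeal true, so F(¬inspect_appeal) is not derivable.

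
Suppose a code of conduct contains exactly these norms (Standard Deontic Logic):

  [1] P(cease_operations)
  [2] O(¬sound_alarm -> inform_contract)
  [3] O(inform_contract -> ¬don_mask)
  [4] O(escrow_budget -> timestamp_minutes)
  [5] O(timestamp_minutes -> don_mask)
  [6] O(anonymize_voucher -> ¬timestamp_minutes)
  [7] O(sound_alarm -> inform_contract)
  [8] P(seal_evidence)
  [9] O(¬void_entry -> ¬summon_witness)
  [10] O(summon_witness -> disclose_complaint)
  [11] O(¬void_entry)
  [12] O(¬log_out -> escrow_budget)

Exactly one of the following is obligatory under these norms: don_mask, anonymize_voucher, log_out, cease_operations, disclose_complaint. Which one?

Premises 7 and 2 are O(sound_alarm -> inform_contract) and O(¬sound_alarm -> inform_contract); every ideal world satisfies sound_alarm or ¬sound_alarm, so in either case inform_contract holds — hence O(inform_contract).
Premise 3 is O(inform_contract -> ¬don_mask); since O(inform_contract), deontic closure gives O(¬don_mask).
Premise 5 is O(timestamp_minutes -> don_mask); contrapositively O(¬don_mask -> ¬timestamp_minutes). Since O(¬don_mask) holds, K gives O(¬timestamp_minutes).
Premise 4, O(escrow_budget -> timestamp_minutes), contraposes to O(¬timestamp_minutes -> ¬escrow_budget); with O(¬timestamp_minutes) we get O(¬escrow_budget).
Premise 12 is O(¬log_out -> escrow_budget); contrapositively O(¬escrow_budget -> log_out). Since O(¬escrow_budget) holds, K gives O(log_out).
So O(log_out) holds — log_out is obligatory. None of the other listed options is made obligatory by any chain of premises.

log_out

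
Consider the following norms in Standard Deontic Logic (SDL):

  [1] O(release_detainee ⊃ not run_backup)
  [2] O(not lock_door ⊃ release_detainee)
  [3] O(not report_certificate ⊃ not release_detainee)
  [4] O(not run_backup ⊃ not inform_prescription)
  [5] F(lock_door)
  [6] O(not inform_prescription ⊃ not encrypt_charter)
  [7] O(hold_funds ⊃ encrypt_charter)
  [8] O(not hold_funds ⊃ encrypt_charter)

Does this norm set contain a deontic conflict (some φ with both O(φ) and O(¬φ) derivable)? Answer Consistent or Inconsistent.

By case analysis on hold_funds: premise 7 gives O(hold_funds ⊃ encrypt_charter) and premise 8 gives O(not hold_funds ⊃ encrypt_charter), so O(encrypt_charter) either way.
Premise 6 is O(not inform_prescription ⊃ not encrypt_charter); contrapositively O(encrypt_charter ⊃ inform_prescription). Since O(encrypt_charter) holds, K gives O(inform_prescription).
The contrapositive of premise 4 (O(not run_backup ⊃ not inform_prescription)) is O(inform_prescription ⊃ run_backup), and O(inform_prescription) is already established, so O(run_backup).
Premise 1, O(release_detainee ⊃ not run_backup), contraposes to O(run_backup ⊃ not release_detainee); with O(run_backup) we get O(not release_detainee).
Premise 2 is O(not lock_door ⊃ release_detainee); contrapositively O(not release_detainee ⊃ lock_door). Since O(not release_detainee) holds, K gives O(lock_door).
However, F(lock_door) at premise 5 amounts to O(not lock_door).
We now have both O(lock_door) and O(not lock_door) — lock_door is simultaneously obligatory and forbidden, violating the D-axiom.

Inconsistent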